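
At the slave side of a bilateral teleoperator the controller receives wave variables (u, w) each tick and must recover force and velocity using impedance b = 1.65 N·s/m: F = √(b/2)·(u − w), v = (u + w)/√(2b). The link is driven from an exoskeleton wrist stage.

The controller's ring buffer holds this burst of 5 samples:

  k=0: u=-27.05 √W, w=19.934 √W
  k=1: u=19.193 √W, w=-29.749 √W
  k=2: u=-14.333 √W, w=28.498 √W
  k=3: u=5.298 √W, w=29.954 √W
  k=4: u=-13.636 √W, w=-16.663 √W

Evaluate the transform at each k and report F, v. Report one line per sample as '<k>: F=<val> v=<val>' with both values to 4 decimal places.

0: F=-42.6753 v=-3.9172
1: F=44.4538 v=-5.8109
2: F=-38.9032 v=7.7976
3: F=-22.3949 v=19.4056
4: F=2.7494 v=-16.6791

k=0: u−w=-46.9840, u+w=-7.1160; √(b/2)=0.9083, √(2b)=1.8166; F=0.9083×(-46.984)=-42.6753, v=-7.1160/1.8166=-3.9172
k=1: u−w=48.9420, u+w=-10.5560; √(b/2)=0.9083, √(2b)=1.8166; F=0.9083×48.942=44.4538, v=-10.5560/1.8166=-5.8109
k=2: u−w=-42.8310, u+w=14.1650; √(b/2)=0.9083, √(2b)=1.8166; F=0.9083×(-42.831)=-38.9032, v=14.1650/1.8166=7.7976
k=3: u−w=-24.6560, u+w=35.2520; √(b/2)=0.9083, √(2b)=1.8166; F=0.9083×(-24.656)=-22.3949, v=35.2520/1.8166=19.4056
k=4: u−w=3.0270, u+w=-30.2990; √(b/2)=0.9083, √(2b)=1.8166; F=0.9083×3.027=2.7494, v=-30.2990/1.8166=-16.6791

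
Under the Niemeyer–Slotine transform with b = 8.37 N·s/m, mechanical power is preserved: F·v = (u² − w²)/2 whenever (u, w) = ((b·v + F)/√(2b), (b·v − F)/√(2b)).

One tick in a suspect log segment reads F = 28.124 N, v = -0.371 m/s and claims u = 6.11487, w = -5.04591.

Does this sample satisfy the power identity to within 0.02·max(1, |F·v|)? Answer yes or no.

F·v = 28.124×(-0.371) = -10.43400 W.
(u² − w²)/2 = (37.39164 − 25.46121)/2 = 5.96521 W.
|Δ| = 16.39922;  2% of max(1, |F·v|) = 0.20868.

no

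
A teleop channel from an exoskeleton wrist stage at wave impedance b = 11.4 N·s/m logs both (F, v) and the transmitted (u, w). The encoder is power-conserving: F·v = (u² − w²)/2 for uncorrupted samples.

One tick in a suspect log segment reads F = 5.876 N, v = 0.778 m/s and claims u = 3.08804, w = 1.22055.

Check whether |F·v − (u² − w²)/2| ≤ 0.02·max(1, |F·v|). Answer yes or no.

F·v = 5.876×0.778 = 4.5715 W.
(u² − w²)/2 = (9.5360 − 1.4897)/2 = 4.0231 W.
|Δ| = 0.5484;  2% of max(1, |F·v|) = 0.0914.

no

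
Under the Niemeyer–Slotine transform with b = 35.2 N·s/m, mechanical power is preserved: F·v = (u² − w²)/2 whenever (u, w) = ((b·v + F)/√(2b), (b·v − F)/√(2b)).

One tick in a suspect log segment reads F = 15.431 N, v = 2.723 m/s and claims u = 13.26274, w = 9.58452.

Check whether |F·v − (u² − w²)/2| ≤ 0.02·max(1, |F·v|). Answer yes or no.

yes

F·v = 15.431×2.723 = 42.01861 W.
(u² − w²)/2 = (175.90027 − 91.86302)/2 = 42.01862 W.
|Δ| = 0.00001;  2% of max(1, |F·v|) = 0.84037.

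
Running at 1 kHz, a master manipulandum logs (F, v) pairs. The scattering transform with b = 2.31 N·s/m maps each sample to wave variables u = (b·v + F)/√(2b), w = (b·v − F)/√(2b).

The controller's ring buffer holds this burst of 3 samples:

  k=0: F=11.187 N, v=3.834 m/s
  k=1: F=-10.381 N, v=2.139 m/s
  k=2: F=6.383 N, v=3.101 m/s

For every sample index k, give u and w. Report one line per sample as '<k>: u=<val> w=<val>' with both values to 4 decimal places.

0: u=9.3251 w=-1.0842
1: u=-2.5309 w=7.1285
2: u=6.3023 w=0.3630

k=0: b·v=2.31×3.834=8.8565; √(2b)=2.1494; u=(8.8565+11.187)/2.1494=9.3251, w=(8.8565−11.187)/2.1494=-1.0842
k=1: b·v=2.31×2.139=4.9411; √(2b)=2.1494; u=(4.9411+(-10.381))/2.1494=-2.5309, w=(4.9411−(-10.381))/2.1494=7.1285
k=2: b·v=2.31×3.101=7.1633; √(2b)=2.1494; u=(7.1633+6.383)/2.1494=6.3023, w=(7.1633−6.383)/2.1494=0.3630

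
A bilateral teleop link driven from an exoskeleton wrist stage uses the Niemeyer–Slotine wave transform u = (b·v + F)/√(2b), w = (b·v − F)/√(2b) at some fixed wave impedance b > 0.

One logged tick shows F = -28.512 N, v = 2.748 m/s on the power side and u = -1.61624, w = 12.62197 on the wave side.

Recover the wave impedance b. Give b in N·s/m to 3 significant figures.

u + w = 11.0057;  u + w = √(2b)·v, so √(2b) = 11.0057/2.748 = 4.0050.
b = (√(2b))²/2 = 16.0400/2 = 8.0200.
(Check via u − w = 2F/√(2b): u − w = -14.2382, 2F/√(2b) = -14.2382.)

b = 8.02 N·s/m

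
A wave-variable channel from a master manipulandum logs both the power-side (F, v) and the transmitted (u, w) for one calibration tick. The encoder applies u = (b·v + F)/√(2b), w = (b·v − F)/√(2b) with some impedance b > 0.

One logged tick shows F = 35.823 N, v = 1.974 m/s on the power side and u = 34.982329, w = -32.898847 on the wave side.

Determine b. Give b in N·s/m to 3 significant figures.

b = 0.557 N·s/m

u + w = 2.083482;  u + w = √(2b)·v, so √(2b) = 2.083482/1.974 = 1.055462.
b = (√(2b))²/2 = 1.114000/2 = 0.557000.
(Check via u − w = 2F/√(2b): u − w = 67.881176, 2F/√(2b) = 67.881174.)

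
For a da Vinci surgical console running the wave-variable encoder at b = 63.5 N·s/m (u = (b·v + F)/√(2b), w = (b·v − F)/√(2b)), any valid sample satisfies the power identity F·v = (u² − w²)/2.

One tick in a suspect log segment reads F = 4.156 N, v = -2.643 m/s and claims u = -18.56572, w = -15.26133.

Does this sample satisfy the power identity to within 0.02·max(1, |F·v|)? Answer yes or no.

no

F·v = 4.156×(-2.643) = -10.9843 W.
(u² − w²)/2 = (344.6860 − 232.9082)/2 = 55.8889 W.
|Δ| = 66.8732;  2% of max(1, |F·v|) = 0.2197.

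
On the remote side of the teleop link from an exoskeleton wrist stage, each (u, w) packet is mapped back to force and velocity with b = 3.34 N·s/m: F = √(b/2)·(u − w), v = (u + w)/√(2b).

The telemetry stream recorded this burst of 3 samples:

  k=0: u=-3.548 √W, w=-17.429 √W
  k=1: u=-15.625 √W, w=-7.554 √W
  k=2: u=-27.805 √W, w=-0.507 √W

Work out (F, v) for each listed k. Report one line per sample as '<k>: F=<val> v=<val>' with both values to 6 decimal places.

k=0: u−w=13.881000, u+w=-20.977000; √(b/2)=1.292285, √(2b)=2.584570; F=1.292285×13.881=17.938205, v=-20.977000/2.584570=-8.116245
k=1: u−w=-8.071000, u+w=-23.179000; √(b/2)=1.292285, √(2b)=2.584570; F=1.292285×(-8.071)=-10.430031, v=-23.179000/2.584570=-8.968224
k=2: u−w=-27.298000, u+w=-28.312000; √(b/2)=1.292285, √(2b)=2.584570; F=1.292285×(-27.298)=-35.276790, v=-28.312000/2.584570=-10.954242

0: F=17.938205 v=-8.116245
1: F=-10.430031 v=-8.968224
2: F=-35.276790 v=-10.954242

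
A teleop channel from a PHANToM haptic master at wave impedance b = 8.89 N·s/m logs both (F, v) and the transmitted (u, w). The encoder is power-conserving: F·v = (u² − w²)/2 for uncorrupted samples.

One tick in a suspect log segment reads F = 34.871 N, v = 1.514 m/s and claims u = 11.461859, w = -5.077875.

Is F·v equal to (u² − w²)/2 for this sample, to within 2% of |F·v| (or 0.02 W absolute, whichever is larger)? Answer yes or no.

yes

F·v = 34.871×1.514 = 52.794694 W.
(u² − w²)/2 = (131.374212 − 25.784815)/2 = 52.794699 W.
|Δ| = 0.000005;  2% of max(1, |F·v|) = 1.055894.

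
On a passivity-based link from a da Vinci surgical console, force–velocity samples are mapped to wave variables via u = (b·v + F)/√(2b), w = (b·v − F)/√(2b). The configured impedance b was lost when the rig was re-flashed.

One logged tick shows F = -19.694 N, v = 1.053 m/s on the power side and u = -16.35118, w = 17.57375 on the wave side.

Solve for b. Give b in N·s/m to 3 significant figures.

u + w = 1.22257;  u + w = √(2b)·v, so √(2b) = 1.22257/1.053 = 1.16104.
b = (√(2b))²/2 = 1.34800/2 = 0.67400.
(Check via u − w = 2F/√(2b): u − w = -33.92493, 2F/√(2b) = -33.92490.)

b = 0.674 N·s/m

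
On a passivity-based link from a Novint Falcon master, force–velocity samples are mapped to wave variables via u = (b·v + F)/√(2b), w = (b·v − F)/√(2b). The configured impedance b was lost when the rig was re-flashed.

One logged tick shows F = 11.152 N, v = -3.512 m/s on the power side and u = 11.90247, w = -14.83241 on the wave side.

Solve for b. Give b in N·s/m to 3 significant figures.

b = 0.348 N·s/m

u + w = -2.92994;  u + w = √(2b)·v, so √(2b) = -2.92994/(-3.512) = 0.83427.
b = (√(2b))²/2 = 0.69600/2 = 0.34800.
(Check via u − w = 2F/√(2b): u − w = 26.73488, 2F/√(2b) = 26.73490.)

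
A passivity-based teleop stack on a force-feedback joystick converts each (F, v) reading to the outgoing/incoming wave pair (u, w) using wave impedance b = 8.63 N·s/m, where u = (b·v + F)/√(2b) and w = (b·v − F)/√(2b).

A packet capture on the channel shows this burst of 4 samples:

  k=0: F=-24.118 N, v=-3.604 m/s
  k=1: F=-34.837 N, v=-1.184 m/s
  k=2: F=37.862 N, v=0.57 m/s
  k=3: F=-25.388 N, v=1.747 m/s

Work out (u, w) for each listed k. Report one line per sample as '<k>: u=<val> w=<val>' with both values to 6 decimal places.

k=0: b·v=8.63×(-3.604)=-31.102520; √(2b)=4.154516; u=(-31.102520+(-24.118))/4.154516=-13.291687, w=(-31.102520−(-24.118))/4.154516=-1.681188
k=1: b·v=8.63×(-1.184)=-10.217920; √(2b)=4.154516; u=(-10.217920+(-34.837))/4.154516=-10.844807, w=(-10.217920−(-34.837))/4.154516=5.925861
k=2: b·v=8.63×0.57=4.919100; √(2b)=4.154516; u=(4.919100+37.862)/4.154516=10.297494, w=(4.919100−37.862)/4.154516=-7.929420
k=3: b·v=8.63×1.747=15.076610; √(2b)=4.154516; u=(15.076610+(-25.388))/4.154516=-2.481972, w=(15.076610−(-25.388))/4.154516=9.739910

0: u=-13.291687 w=-1.681188
1: u=-10.844807 w=5.925861
2: u=10.297494 w=-7.929420
3: u=-2.481972 w=9.739910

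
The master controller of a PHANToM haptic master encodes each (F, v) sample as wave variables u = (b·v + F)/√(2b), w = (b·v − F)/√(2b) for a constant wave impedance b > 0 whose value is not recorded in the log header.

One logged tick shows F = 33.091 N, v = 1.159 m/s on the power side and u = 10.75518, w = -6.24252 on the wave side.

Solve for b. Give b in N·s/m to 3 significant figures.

u + w = 4.51266;  u + w = √(2b)·v, so √(2b) = 4.51266/1.159 = 3.89358.
b = (√(2b))²/2 = 15.15997/2 = 7.57999.
(Check via u − w = 2F/√(2b): u − w = 16.99770, 2F/√(2b) = 16.99772.)

b = 7.58 N·s/m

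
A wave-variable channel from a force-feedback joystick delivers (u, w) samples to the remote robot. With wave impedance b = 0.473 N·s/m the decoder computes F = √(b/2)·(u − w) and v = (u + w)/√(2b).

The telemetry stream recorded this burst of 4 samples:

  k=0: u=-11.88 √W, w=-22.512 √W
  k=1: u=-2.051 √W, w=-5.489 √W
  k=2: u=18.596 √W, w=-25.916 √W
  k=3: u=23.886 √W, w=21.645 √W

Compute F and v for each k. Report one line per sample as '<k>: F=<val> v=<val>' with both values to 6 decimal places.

k=0: u−w=10.632000, u+w=-34.392000; √(b/2)=0.486313, √(2b)=0.972625; F=0.486313×10.632=5.170476, v=-34.392000/0.972625=-35.359968
k=1: u−w=3.438000, u+w=-7.540000; √(b/2)=0.486313, √(2b)=0.972625; F=0.486313×3.438=1.671943, v=-7.540000/0.972625=-7.752214
k=2: u−w=44.512000, u+w=-7.320000; √(b/2)=0.486313, √(2b)=0.972625; F=0.486313×44.512=21.646749, v=-7.320000/0.972625=-7.526023
k=3: u−w=2.241000, u+w=45.531000; √(b/2)=0.486313, √(2b)=0.972625; F=0.486313×2.241=1.089827, v=45.531000/0.972625=46.812477

0: F=5.170476 v=-35.359968
1: F=1.671943 v=-7.752214
2: F=21.646749 v=-7.526023
3: F=1.089827 v=46.812477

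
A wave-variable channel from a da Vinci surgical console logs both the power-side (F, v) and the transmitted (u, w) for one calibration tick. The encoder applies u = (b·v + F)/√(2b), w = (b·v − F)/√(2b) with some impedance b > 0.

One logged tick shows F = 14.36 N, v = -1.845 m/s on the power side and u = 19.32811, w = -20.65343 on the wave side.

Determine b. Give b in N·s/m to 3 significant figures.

b = 0.258 N·s/m

u + w = -1.32532;  u + w = √(2b)·v, so √(2b) = -1.32532/(-1.845) = 0.71833.
b = (√(2b))²/2 = 0.51600/2 = 0.25800.
(Check via u − w = 2F/√(2b): u − w = 39.98154, 2F/√(2b) = 39.98159.)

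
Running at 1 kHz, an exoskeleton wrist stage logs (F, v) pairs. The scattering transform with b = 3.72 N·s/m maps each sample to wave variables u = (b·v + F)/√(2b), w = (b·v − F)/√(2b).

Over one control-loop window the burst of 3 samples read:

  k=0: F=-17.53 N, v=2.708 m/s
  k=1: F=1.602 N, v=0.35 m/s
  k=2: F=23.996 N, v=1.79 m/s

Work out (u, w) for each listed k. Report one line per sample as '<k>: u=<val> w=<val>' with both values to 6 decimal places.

k=0: b·v=3.72×2.708=10.073760; √(2b)=2.727636; u=(10.073760+(-17.53))/2.727636=-2.733590, w=(10.073760−(-17.53))/2.727636=10.120029
k=1: b·v=3.72×0.35=1.302000; √(2b)=2.727636; u=(1.302000+1.602)/2.727636=1.064658, w=(1.302000−1.602)/2.727636=-0.109985
k=2: b·v=3.72×1.79=6.658800; √(2b)=2.727636; u=(6.658800+23.996)/2.727636=11.238595, w=(6.658800−23.996)/2.727636=-6.356126

0: u=-2.733590 w=10.120029
1: u=1.064658 w=-0.109985
2: u=11.238595 w=-6.356126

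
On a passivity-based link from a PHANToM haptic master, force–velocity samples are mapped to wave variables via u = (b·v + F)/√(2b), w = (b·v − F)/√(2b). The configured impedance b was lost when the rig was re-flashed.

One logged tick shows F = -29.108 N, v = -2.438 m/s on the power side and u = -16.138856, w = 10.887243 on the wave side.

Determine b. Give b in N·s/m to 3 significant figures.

b = 2.32 N·s/m

u + w = -5.251613;  u + w = √(2b)·v, so √(2b) = -5.251613/(-2.438) = 2.154066.
b = (√(2b))²/2 = 4.640000/2 = 2.320000.
(Check via u − w = 2F/√(2b): u − w = -27.026099, 2F/√(2b) = -27.026098.)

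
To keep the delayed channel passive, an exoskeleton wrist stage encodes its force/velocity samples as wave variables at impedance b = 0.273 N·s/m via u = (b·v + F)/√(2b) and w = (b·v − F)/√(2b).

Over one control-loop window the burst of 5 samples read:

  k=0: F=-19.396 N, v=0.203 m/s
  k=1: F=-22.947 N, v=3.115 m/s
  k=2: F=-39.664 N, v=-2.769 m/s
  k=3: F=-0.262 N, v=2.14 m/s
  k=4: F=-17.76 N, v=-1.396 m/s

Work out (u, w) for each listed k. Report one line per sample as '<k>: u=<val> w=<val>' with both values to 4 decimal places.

0: u=-26.1742 w=26.3242
1: u=-29.9040 w=32.2057
2: u=-54.7015 w=52.6554
3: u=0.4361 w=1.1452
4: u=-24.5509 w=23.5194

k=0: b·v=0.273×0.203=0.0554; √(2b)=0.7389; u=(0.0554+(-19.396))/0.7389=-26.1742, w=(0.0554−(-19.396))/0.7389=26.3242
k=1: b·v=0.273×3.115=0.8504; √(2b)=0.7389; u=(0.8504+(-22.947))/0.7389=-29.9040, w=(0.8504−(-22.947))/0.7389=32.2057
k=2: b·v=0.273×(-2.769)=-0.7559; √(2b)=0.7389; u=(-0.7559+(-39.664))/0.7389=-54.7015, w=(-0.7559−(-39.664))/0.7389=52.6554
k=3: b·v=0.273×2.14=0.5842; √(2b)=0.7389; u=(0.5842+(-0.262))/0.7389=0.4361, w=(0.5842−(-0.262))/0.7389=1.1452
k=4: b·v=0.273×(-1.396)=-0.3811; √(2b)=0.7389; u=(-0.3811+(-17.76))/0.7389=-24.5509, w=(-0.3811−(-17.76))/0.7389=23.5194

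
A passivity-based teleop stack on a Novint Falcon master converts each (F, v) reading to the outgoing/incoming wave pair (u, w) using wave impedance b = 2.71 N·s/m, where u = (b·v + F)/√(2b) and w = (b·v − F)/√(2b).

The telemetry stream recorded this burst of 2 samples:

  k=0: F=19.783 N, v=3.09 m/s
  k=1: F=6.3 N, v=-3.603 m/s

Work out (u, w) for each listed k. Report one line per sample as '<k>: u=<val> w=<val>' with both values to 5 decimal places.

0: u=12.09442 w=-4.90063
1: u=-1.48797 w=-6.90013

k=0: b·v=2.71×3.09=8.37390; √(2b)=2.32809; u=(8.37390+19.783)/2.32809=12.09442, w=(8.37390−19.783)/2.32809=-4.90063
k=1: b·v=2.71×(-3.603)=-9.76413; √(2b)=2.32809; u=(-9.76413+6.3)/2.32809=-1.48797, w=(-9.76413−6.3)/2.32809=-6.90013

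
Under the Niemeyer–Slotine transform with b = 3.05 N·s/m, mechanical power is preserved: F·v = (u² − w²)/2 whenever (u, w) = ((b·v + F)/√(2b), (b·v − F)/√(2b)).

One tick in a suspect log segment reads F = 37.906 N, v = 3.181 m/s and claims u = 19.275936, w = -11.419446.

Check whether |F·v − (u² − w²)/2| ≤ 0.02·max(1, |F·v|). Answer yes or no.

F·v = 37.906×3.181 = 120.578986 W.
(u² − w²)/2 = (371.561709 − 130.403747)/2 = 120.578981 W.
|Δ| = 0.000005;  2% of max(1, |F·v|) = 2.411580.

yes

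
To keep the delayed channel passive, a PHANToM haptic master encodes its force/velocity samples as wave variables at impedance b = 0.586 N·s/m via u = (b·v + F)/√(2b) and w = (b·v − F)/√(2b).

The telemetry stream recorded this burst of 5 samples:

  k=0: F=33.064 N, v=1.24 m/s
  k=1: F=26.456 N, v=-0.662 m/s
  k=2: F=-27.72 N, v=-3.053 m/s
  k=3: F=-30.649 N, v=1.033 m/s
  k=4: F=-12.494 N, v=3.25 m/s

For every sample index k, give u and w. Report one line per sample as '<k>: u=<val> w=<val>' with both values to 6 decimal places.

k=0: b·v=0.586×1.24=0.726640; √(2b)=1.082589; u=(0.726640+33.064)/1.082589=31.212792, w=(0.726640−33.064)/1.082589=-29.870381
k=1: b·v=0.586×(-0.662)=-0.387932; √(2b)=1.082589; u=(-0.387932+26.456)/1.082589=24.079366, w=(-0.387932−26.456)/1.082589=-24.796040
k=2: b·v=0.586×(-3.053)=-1.789058; √(2b)=1.082589; u=(-1.789058+(-27.72))/1.082589=-27.257846, w=(-1.789058−(-27.72))/1.082589=23.952701
k=3: b·v=0.586×1.033=0.605338; √(2b)=1.082589; u=(0.605338+(-30.649))/1.082589=-27.751666, w=(0.605338−(-30.649))/1.082589=28.869981
k=4: b·v=0.586×3.25=1.904500; √(2b)=1.082589; u=(1.904500+(-12.494))/1.082589=-9.781639, w=(1.904500−(-12.494))/1.082589=13.300055

0: u=31.212792 w=-29.870381
1: u=24.079366 w=-24.796040
2: u=-27.257846 w=23.952701
3: u=-27.751666 w=28.869981
4: u=-9.781639 w=13.300055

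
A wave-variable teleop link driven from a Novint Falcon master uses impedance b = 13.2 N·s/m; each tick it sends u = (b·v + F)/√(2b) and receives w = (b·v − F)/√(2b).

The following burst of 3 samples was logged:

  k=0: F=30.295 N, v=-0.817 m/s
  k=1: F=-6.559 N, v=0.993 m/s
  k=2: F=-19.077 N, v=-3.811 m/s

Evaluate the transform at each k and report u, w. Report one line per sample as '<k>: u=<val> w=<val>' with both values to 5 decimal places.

k=0: b·v=13.2×(-0.817)=-10.78440; √(2b)=5.13809; u=(-10.78440+30.295)/5.13809=3.79725, w=(-10.78440−30.295)/5.13809=-7.99507
k=1: b·v=13.2×0.993=13.10760; √(2b)=5.13809; u=(13.10760+(-6.559))/5.13809=1.27452, w=(13.10760−(-6.559))/5.13809=3.82761
k=2: b·v=13.2×(-3.811)=-50.30520; √(2b)=5.13809; u=(-50.30520+(-19.077))/5.13809=-13.50349, w=(-50.30520−(-19.077))/5.13809=-6.07778

0: u=3.79725 w=-7.99507
1: u=1.27452 w=3.82761
2: u=-13.50349 w=-6.07778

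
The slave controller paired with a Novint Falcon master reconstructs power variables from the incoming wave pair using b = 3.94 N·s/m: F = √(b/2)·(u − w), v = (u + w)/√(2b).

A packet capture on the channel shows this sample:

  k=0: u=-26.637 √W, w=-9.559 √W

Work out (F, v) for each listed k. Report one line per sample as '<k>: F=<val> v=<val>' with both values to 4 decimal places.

0: F=-23.9701 v=-12.8943

k=0: u−w=-17.0780, u+w=-36.1960; √(b/2)=1.4036, √(2b)=2.8071; F=1.4036×(-17.078)=-23.9701, v=-36.1960/2.8071=-12.8943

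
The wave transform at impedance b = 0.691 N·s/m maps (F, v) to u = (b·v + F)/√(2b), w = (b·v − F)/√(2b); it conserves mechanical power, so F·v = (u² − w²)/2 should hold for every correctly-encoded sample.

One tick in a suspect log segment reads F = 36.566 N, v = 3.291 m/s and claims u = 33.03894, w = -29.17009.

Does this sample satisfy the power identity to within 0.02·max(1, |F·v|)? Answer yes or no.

yes

F·v = 36.566×3.291 = 120.338706 W.
(u² − w²)/2 = (1091.571556 − 850.894151)/2 = 120.338703 W.
|Δ| = 0.000003;  2% of max(1, |F·v|) = 2.406774.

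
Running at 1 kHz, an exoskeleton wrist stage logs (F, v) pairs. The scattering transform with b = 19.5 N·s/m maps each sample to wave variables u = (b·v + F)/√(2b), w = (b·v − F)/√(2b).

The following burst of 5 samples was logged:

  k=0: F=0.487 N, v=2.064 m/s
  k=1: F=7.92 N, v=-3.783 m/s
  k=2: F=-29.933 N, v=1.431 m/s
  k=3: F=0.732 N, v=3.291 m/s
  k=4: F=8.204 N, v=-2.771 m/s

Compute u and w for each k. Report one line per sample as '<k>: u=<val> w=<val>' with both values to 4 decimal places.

k=0: b·v=19.5×2.064=40.2480; √(2b)=6.2450; u=(40.2480+0.487)/6.2450=6.5228, w=(40.2480−0.487)/6.2450=6.3669
k=1: b·v=19.5×(-3.783)=-73.7685; √(2b)=6.2450; u=(-73.7685+7.92)/6.2450=-10.5442, w=(-73.7685−7.92)/6.2450=-13.0806
k=2: b·v=19.5×1.431=27.9045; √(2b)=6.2450; u=(27.9045+(-29.933))/6.2450=-0.3248, w=(27.9045−(-29.933))/6.2450=9.2614
k=3: b·v=19.5×3.291=64.1745; √(2b)=6.2450; u=(64.1745+0.732)/6.2450=10.3934, w=(64.1745−0.732)/6.2450=10.1589
k=4: b·v=19.5×(-2.771)=-54.0345; √(2b)=6.2450; u=(-54.0345+8.204)/6.2450=-7.3388, w=(-54.0345−8.204)/6.2450=-9.9661

0: u=6.5228 w=6.3669
1: u=-10.5442 w=-13.0806
2: u=-0.3248 w=9.2614
3: u=10.3934 w=10.1589
4: u=-7.3388 w=-9.9661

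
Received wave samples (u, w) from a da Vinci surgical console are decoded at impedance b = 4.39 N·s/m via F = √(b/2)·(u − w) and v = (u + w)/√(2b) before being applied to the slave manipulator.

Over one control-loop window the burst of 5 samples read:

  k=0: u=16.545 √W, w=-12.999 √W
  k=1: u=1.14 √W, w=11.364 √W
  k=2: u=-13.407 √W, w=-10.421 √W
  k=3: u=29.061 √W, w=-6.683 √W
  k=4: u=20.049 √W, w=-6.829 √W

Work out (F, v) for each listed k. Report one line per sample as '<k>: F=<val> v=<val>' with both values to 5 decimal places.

0: F=43.77101 v=1.19672
1: F=-15.14740 v=4.21990
2: F=-4.42392 v=-8.04156
3: F=52.95664 v=7.55221
4: F=39.82119 v=4.46153

k=0: u−w=29.54400, u+w=3.54600; √(b/2)=1.48155, √(2b)=2.96311; F=1.48155×29.544=43.77101, v=3.54600/2.96311=1.19672
k=1: u−w=-10.22400, u+w=12.50400; √(b/2)=1.48155, √(2b)=2.96311; F=1.48155×(-10.224)=-15.14740, v=12.50400/2.96311=4.21990
k=2: u−w=-2.98600, u+w=-23.82800; √(b/2)=1.48155, √(2b)=2.96311; F=1.48155×(-2.986)=-4.42392, v=-23.82800/2.96311=-8.04156
k=3: u−w=35.74400, u+w=22.37800; √(b/2)=1.48155, √(2b)=2.96311; F=1.48155×35.744=52.95664, v=22.37800/2.96311=7.55221
k=4: u−w=26.87800, u+w=13.22000; √(b/2)=1.48155, √(2b)=2.96311; F=1.48155×26.878=39.82119, v=13.22000/2.96311=4.46153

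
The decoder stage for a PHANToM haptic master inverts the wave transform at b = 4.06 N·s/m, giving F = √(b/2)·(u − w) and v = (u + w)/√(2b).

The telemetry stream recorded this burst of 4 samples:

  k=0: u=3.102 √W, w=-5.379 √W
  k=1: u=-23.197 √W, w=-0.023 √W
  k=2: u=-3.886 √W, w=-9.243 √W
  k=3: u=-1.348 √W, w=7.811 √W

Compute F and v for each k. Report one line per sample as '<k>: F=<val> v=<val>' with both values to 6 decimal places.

k=0: u−w=8.481000, u+w=-2.277000; √(b/2)=1.424781, √(2b)=2.849561; F=1.424781×8.481=12.083565, v=-2.277000/2.849561=-0.799070
k=1: u−w=-23.174000, u+w=-23.220000; √(b/2)=1.424781, √(2b)=2.849561; F=1.424781×(-23.174)=-33.017868, v=-23.220000/2.849561=-8.148623
k=2: u−w=5.357000, u+w=-13.129000; √(b/2)=1.424781, √(2b)=2.849561; F=1.424781×5.357=7.632550, v=-13.129000/2.849561=-4.607376
k=3: u−w=-9.159000, u+w=6.463000; √(b/2)=1.424781, √(2b)=2.849561; F=1.424781×(-9.159)=-13.049566, v=6.463000/2.849561=2.268068

0: F=12.083565 v=-0.799070
1: F=-33.017868 v=-8.148623
2: F=7.632550 v=-4.607376
3: F=-13.049566 v=2.268068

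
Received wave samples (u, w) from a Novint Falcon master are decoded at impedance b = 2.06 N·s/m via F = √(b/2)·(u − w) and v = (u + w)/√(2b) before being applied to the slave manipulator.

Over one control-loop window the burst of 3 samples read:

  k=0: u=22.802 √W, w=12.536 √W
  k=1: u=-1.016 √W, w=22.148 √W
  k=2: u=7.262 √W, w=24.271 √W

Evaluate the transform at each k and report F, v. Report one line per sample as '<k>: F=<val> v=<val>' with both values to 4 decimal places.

0: F=10.4189 v=17.4098
1: F=-23.5089 v=10.4110
2: F=-17.2622 v=15.5352

k=0: u−w=10.2660, u+w=35.3380; √(b/2)=1.0149, √(2b)=2.0298; F=1.0149×10.266=10.4189, v=35.3380/2.0298=17.4098
k=1: u−w=-23.1640, u+w=21.1320; √(b/2)=1.0149, √(2b)=2.0298; F=1.0149×(-23.164)=-23.5089, v=21.1320/2.0298=10.4110
k=2: u−w=-17.0090, u+w=31.5330; √(b/2)=1.0149, √(2b)=2.0298; F=1.0149×(-17.009)=-17.2622, v=31.5330/2.0298=15.5352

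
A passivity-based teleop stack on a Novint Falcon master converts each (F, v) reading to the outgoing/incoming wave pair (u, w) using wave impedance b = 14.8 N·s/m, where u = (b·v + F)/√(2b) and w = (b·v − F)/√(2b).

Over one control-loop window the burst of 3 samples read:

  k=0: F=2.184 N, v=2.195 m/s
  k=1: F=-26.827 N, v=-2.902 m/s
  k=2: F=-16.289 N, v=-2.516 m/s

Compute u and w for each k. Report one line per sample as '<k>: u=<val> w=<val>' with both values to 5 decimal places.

0: u=6.37247 w=5.56962
1: u=-12.82519 w=-2.96339
2: u=-9.83824 w=-3.85028

k=0: b·v=14.8×2.195=32.48600; √(2b)=5.44059; u=(32.48600+2.184)/5.44059=6.37247, w=(32.48600−2.184)/5.44059=5.56962
k=1: b·v=14.8×(-2.902)=-42.94960; √(2b)=5.44059; u=(-42.94960+(-26.827))/5.44059=-12.82519, w=(-42.94960−(-26.827))/5.44059=-2.96339
k=2: b·v=14.8×(-2.516)=-37.23680; √(2b)=5.44059; u=(-37.23680+(-16.289))/5.44059=-9.83824, w=(-37.23680−(-16.289))/5.44059=-3.85028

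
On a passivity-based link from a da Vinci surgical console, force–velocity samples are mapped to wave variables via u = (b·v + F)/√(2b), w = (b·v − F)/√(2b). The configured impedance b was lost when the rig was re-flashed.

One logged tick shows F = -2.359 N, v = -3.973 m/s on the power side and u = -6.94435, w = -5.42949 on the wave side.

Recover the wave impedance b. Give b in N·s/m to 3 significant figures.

u + w = -12.3738;  u + w = √(2b)·v, so √(2b) = -12.3738/(-3.973) = 3.1145.
b = (√(2b))²/2 = 9.7000/2 = 4.8500.
(Check via u − w = 2F/√(2b): u − w = -1.5149, 2F/√(2b) = -1.5149.)

b = 4.85 N·s/m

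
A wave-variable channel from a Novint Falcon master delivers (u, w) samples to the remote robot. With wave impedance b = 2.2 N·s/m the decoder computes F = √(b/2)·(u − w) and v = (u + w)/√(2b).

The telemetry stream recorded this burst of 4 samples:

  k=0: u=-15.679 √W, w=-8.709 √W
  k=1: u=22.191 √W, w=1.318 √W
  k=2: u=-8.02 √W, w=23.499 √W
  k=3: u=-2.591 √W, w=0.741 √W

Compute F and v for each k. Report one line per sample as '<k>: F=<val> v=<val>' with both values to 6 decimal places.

0: F=-7.310198 v=-11.626523
1: F=21.891787 v=11.207476
2: F=-33.057406 v=7.379324
3: F=-3.494631 v=-0.881953

k=0: u−w=-6.970000, u+w=-24.388000; √(b/2)=1.048809, √(2b)=2.097618; F=1.048809×(-6.97)=-7.310198, v=-24.388000/2.097618=-11.626523
k=1: u−w=20.873000, u+w=23.509000; √(b/2)=1.048809, √(2b)=2.097618; F=1.048809×20.873=21.891787, v=23.509000/2.097618=11.207476
k=2: u−w=-31.519000, u+w=15.479000; √(b/2)=1.048809, √(2b)=2.097618; F=1.048809×(-31.519)=-33.057406, v=15.479000/2.097618=7.379324
k=3: u−w=-3.332000, u+w=-1.850000; √(b/2)=1.048809, √(2b)=2.097618; F=1.048809×(-3.332)=-3.494631, v=-1.850000/2.097618=-0.881953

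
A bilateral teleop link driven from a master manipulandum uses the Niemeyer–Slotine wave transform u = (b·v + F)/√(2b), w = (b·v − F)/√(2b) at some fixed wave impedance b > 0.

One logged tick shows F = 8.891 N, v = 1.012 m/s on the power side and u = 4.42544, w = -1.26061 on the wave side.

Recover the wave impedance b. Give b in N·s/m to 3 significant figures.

u + w = 3.1648;  u + w = √(2b)·v, so √(2b) = 3.1648/1.012 = 3.1273.
b = (√(2b))²/2 = 9.7800/2 = 4.8900.
(Check via u − w = 2F/√(2b): u − w = 5.6860, 2F/√(2b) = 5.6861.)

b = 4.89 N·s/m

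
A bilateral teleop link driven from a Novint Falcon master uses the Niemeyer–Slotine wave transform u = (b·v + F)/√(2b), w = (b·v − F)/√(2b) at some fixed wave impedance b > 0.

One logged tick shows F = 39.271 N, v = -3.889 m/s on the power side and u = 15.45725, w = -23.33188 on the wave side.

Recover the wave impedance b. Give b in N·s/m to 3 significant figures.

u + w = -7.87463;  u + w = √(2b)·v, so √(2b) = -7.87463/(-3.889) = 2.02485.
b = (√(2b))²/2 = 4.10001/2 = 2.05000.
(Check via u − w = 2F/√(2b): u − w = 38.78913, 2F/√(2b) = 38.78910.)

b = 2.05 N·s/m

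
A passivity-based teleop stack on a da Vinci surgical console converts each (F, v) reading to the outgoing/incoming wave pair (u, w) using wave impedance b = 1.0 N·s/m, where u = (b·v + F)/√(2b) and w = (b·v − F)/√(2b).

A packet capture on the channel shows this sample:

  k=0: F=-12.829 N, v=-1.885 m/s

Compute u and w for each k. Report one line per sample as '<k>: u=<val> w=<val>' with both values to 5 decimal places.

0: u=-10.40437 w=7.73858

k=0: b·v=1.0×(-1.885)=-1.88500; √(2b)=1.41421; u=(-1.88500+(-12.829))/1.41421=-10.40437, w=(-1.88500−(-12.829))/1.41421=7.73858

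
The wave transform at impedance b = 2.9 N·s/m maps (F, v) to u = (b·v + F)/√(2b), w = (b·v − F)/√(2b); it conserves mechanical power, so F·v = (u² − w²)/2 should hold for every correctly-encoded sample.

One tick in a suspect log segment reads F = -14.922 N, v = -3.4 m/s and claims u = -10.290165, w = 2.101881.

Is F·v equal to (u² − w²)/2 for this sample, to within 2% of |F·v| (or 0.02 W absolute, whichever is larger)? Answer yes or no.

F·v = (-14.922)×(-3.4) = 50.734800 W.
(u² − w²)/2 = (105.887496 − 4.417904)/2 = 50.734796 W.
|Δ| = 0.000004;  2% of max(1, |F·v|) = 1.014696.

yes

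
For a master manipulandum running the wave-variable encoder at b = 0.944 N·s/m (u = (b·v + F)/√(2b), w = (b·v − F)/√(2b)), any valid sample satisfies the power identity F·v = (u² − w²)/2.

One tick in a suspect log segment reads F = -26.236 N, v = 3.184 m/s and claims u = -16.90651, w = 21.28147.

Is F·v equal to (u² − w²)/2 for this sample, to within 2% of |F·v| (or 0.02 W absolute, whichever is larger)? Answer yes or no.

yes

F·v = (-26.236)×3.184 = -83.5354 W.
(u² − w²)/2 = (285.8301 − 452.9010)/2 = -83.5354 W.
|Δ| = 0.0000;  2% of max(1, |F·v|) = 1.6707.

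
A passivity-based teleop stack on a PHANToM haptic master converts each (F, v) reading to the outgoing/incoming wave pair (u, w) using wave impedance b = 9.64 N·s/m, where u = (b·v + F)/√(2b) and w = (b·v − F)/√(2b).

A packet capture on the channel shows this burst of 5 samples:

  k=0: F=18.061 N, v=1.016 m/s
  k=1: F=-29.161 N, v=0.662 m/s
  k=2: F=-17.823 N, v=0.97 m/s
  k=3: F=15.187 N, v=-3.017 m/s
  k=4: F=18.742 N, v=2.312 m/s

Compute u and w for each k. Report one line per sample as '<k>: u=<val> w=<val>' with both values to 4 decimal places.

k=0: b·v=9.64×1.016=9.7942; √(2b)=4.3909; u=(9.7942+18.061)/4.3909=6.3439, w=(9.7942−18.061)/4.3909=-1.8827
k=1: b·v=9.64×0.662=6.3817; √(2b)=4.3909; u=(6.3817+(-29.161))/4.3909=-5.1878, w=(6.3817−(-29.161))/4.3909=8.0946
k=2: b·v=9.64×0.97=9.3508; √(2b)=4.3909; u=(9.3508+(-17.823))/4.3909=-1.9295, w=(9.3508−(-17.823))/4.3909=6.1887
k=3: b·v=9.64×(-3.017)=-29.0839; √(2b)=4.3909; u=(-29.0839+15.187)/4.3909=-3.1649, w=(-29.0839−15.187)/4.3909=-10.0824
k=4: b·v=9.64×2.312=22.2877; √(2b)=4.3909; u=(22.2877+18.742)/4.3909=9.3443, w=(22.2877−18.742)/4.3909=0.8075

0: u=6.3439 w=-1.8827
1: u=-5.1878 w=8.0946
2: u=-1.9295 w=6.1887
3: u=-3.1649 w=-10.0824
4: u=9.3443 w=0.8075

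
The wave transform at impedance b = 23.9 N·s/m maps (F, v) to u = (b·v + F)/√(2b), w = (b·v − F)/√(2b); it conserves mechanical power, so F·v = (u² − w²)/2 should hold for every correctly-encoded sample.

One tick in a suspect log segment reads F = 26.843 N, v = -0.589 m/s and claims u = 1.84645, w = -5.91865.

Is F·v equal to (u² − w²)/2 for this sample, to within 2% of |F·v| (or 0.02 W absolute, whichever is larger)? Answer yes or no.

F·v = 26.843×(-0.589) = -15.8105 W.
(u² − w²)/2 = (3.4094 − 35.0304)/2 = -15.8105 W.
|Δ| = 0.0000;  2% of max(1, |F·v|) = 0.3162.

yes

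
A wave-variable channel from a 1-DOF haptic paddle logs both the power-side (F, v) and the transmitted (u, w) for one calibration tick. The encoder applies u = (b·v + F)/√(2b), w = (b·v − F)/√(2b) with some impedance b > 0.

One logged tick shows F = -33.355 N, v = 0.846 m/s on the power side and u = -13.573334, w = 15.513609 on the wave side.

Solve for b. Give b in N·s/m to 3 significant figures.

u + w = 1.940275;  u + w = √(2b)·v, so √(2b) = 1.940275/0.846 = 2.293469.
b = (√(2b))²/2 = 5.260001/2 = 2.630001.
(Check via u − w = 2F/√(2b): u − w = -29.086943, 2F/√(2b) = -29.086939.)

b = 2.63 N·s/m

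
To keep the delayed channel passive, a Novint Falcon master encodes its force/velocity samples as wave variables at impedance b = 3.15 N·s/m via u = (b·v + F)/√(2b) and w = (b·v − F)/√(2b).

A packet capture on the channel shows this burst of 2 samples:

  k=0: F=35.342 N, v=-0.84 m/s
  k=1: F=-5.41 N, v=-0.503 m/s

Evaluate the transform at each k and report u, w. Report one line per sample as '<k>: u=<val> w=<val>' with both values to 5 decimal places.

0: u=13.02640 w=-15.13478
1: u=-2.78666 w=1.52414

k=0: b·v=3.15×(-0.84)=-2.64600; √(2b)=2.50998; u=(-2.64600+35.342)/2.50998=13.02640, w=(-2.64600−35.342)/2.50998=-15.13478
k=1: b·v=3.15×(-0.503)=-1.58445; √(2b)=2.50998; u=(-1.58445+(-5.41))/2.50998=-2.78666, w=(-1.58445−(-5.41))/2.50998=1.52414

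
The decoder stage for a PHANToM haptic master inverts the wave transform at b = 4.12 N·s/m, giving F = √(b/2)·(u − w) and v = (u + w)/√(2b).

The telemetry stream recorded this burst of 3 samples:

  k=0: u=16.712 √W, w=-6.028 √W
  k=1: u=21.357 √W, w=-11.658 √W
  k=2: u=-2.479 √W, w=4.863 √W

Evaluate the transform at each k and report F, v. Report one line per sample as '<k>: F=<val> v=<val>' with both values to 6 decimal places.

0: F=32.638040 v=3.721948
1: F=47.385439 v=3.378807
2: F=-10.537752 v=0.830506

k=0: u−w=22.740000, u+w=10.684000; √(b/2)=1.435270, √(2b)=2.870540; F=1.435270×22.74=32.638040, v=10.684000/2.870540=3.721948
k=1: u−w=33.015000, u+w=9.699000; √(b/2)=1.435270, √(2b)=2.870540; F=1.435270×33.015=47.385439, v=9.699000/2.870540=3.378807
k=2: u−w=-7.342000, u+w=2.384000; √(b/2)=1.435270, √(2b)=2.870540; F=1.435270×(-7.342)=-10.537752, v=2.384000/2.870540=0.830506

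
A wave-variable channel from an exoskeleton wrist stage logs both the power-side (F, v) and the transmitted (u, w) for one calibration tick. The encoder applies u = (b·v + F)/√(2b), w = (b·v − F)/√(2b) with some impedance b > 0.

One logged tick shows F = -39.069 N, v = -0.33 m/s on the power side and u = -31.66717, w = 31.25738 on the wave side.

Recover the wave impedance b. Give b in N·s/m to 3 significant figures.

b = 0.771 N·s/m

u + w = -0.4098;  u + w = √(2b)·v, so √(2b) = -0.4098/(-0.33) = 1.2418.
b = (√(2b))²/2 = 1.5420/2 = 0.7710.
(Check via u − w = 2F/√(2b): u − w = -62.9245, 2F/√(2b) = -62.9238.)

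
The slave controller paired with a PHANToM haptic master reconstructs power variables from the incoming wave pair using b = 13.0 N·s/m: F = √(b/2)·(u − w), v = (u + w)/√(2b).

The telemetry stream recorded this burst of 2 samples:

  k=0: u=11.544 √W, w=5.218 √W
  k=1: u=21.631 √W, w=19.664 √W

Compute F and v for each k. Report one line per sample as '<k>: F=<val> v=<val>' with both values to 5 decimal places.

k=0: u−w=6.32600, u+w=16.76200; √(b/2)=2.54951, √(2b)=5.09902; F=2.54951×6.326=16.12820, v=16.76200/5.09902=3.28730
k=1: u−w=1.96700, u+w=41.29500; √(b/2)=2.54951, √(2b)=5.09902; F=2.54951×1.967=5.01489, v=41.29500/5.09902=8.09862

0: F=16.12820 v=3.28730
1: F=5.01489 v=8.09862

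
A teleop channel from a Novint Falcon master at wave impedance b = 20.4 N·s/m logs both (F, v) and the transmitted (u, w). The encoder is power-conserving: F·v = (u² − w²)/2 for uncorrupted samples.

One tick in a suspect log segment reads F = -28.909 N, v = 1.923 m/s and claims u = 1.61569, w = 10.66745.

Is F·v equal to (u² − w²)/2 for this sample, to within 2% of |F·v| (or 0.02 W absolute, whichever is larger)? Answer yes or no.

yes

F·v = (-28.909)×1.923 = -55.5920 W.
(u² − w²)/2 = (2.6105 − 113.7945)/2 = -55.5920 W.
|Δ| = 0.0000;  2% of max(1, |F·v|) = 1.1118.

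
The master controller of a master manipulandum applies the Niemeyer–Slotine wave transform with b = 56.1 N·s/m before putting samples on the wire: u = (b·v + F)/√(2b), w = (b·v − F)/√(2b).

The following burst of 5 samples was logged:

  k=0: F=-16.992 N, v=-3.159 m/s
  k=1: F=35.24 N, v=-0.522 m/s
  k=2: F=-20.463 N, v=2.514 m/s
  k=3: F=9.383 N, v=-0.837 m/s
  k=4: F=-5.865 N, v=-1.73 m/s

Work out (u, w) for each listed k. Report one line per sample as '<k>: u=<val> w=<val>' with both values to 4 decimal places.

k=0: b·v=56.1×(-3.159)=-177.2199; √(2b)=10.5925; u=(-177.2199+(-16.992))/10.5925=-18.3349, w=(-177.2199−(-16.992))/10.5925=-15.1266
k=1: b·v=56.1×(-0.522)=-29.2842; √(2b)=10.5925; u=(-29.2842+35.24)/10.5925=0.5623, w=(-29.2842−35.24)/10.5925=-6.0915
k=2: b·v=56.1×2.514=141.0354; √(2b)=10.5925; u=(141.0354+(-20.463))/10.5925=11.3829, w=(141.0354−(-20.463))/10.5925=15.2466
k=3: b·v=56.1×(-0.837)=-46.9557; √(2b)=10.5925; u=(-46.9557+9.383)/10.5925=-3.5471, w=(-46.9557−9.383)/10.5925=-5.3188
k=4: b·v=56.1×(-1.73)=-97.0530; √(2b)=10.5925; u=(-97.0530+(-5.865))/10.5925=-9.7162, w=(-97.0530−(-5.865))/10.5925=-8.6088

0: u=-18.3349 w=-15.1266
1: u=0.5623 w=-6.0915
2: u=11.3829 w=15.2466
3: u=-3.5471 w=-5.3188
4: u=-9.7162 w=-8.6088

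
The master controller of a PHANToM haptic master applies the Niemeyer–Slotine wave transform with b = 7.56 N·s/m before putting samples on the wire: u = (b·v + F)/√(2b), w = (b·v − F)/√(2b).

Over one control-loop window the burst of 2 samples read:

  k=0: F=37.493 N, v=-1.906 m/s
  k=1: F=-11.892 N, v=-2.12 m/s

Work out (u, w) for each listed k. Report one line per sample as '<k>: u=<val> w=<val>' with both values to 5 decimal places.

0: u=5.93647 w=-13.34785
1: u=-7.18004 w=-1.06346

k=0: b·v=7.56×(-1.906)=-14.40936; √(2b)=3.88844; u=(-14.40936+37.493)/3.88844=5.93647, w=(-14.40936−37.493)/3.88844=-13.34785
k=1: b·v=7.56×(-2.12)=-16.02720; √(2b)=3.88844; u=(-16.02720+(-11.892))/3.88844=-7.18004, w=(-16.02720−(-11.892))/3.88844=-1.06346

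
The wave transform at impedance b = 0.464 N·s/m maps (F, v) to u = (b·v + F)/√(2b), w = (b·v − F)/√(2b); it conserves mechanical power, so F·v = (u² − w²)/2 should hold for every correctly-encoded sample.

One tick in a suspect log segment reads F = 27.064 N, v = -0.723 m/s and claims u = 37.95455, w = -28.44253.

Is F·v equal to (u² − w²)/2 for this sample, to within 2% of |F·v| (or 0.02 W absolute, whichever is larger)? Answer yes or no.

F·v = 27.064×(-0.723) = -19.5673 W.
(u² − w²)/2 = (1440.5479 − 808.9775)/2 = 315.7852 W.
|Δ| = 335.3524;  2% of max(1, |F·v|) = 0.3913.

no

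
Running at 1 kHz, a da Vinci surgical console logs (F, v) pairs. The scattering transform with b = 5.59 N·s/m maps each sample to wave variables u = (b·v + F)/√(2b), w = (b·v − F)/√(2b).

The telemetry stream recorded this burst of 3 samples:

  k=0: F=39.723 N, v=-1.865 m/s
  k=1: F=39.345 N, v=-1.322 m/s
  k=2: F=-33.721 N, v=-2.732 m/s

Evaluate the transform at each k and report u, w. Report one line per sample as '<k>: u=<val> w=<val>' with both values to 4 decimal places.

0: u=8.7622 w=-14.9981
1: u=9.5569 w=-13.9772
2: u=-14.6525 w=5.5177

k=0: b·v=5.59×(-1.865)=-10.4253; √(2b)=3.3437; u=(-10.4253+39.723)/3.3437=8.7622, w=(-10.4253−39.723)/3.3437=-14.9981
k=1: b·v=5.59×(-1.322)=-7.3900; √(2b)=3.3437; u=(-7.3900+39.345)/3.3437=9.5569, w=(-7.3900−39.345)/3.3437=-13.9772
k=2: b·v=5.59×(-2.732)=-15.2719; √(2b)=3.3437; u=(-15.2719+(-33.721))/3.3437=-14.6525, w=(-15.2719−(-33.721))/3.3437=5.5177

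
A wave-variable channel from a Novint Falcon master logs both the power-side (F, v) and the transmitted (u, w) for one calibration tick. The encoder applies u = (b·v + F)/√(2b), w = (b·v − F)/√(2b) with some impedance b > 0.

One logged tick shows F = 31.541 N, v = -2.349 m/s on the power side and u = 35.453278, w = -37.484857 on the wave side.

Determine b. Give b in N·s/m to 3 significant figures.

b = 0.374 N·s/m

u + w = -2.031579;  u + w = √(2b)·v, so √(2b) = -2.031579/(-2.349) = 0.864870.
b = (√(2b))²/2 = 0.748000/2 = 0.374000.
(Check via u − w = 2F/√(2b): u − w = 72.938135, 2F/√(2b) = 72.938152.)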